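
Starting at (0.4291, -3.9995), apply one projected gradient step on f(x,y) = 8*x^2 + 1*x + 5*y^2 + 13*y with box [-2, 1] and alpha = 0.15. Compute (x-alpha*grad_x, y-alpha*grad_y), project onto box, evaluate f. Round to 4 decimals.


Step 1: Compute gradient at (0.4291, -3.9995).
grad_x = 2*8*0.4291 + 1 = 7.8656
grad_y = 2*5*-3.9995 + 13 = -26.995
Step 2: Gradient step.
x_raw = 0.4291 - 0.15*7.8656 = -0.7507
y_raw = -3.9995 - 0.15*-26.995 = 0.0498
Step 3: Project onto [-2, 1].
x_proj = clip(-0.7507) = -0.7507
y_proj = clip(0.0498) = 0.0498
Step 4: Evaluate f.
f(-0.7507, 0.0498) = 4.4173


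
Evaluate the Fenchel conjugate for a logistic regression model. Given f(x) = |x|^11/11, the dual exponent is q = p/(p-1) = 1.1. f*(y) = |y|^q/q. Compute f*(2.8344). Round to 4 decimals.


The conjugate exponent q satisfies 1/p + 1/q = 1.
p = 11, so q = 11/(11 - 1) = 1.1
|y|^q = 2.8344^1.1 = 3.1456
f*(2.8344) = 3.1456 / 1.1 = 2.8597


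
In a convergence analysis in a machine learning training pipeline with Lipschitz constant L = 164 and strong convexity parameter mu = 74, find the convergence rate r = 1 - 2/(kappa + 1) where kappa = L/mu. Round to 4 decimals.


Step 1: Compute the condition number.
kappa = L/mu = 164/74 = 2.2162
Step 2: Compute the convergence rate.
r = 1 - 2/(kappa + 1) = 1 - 2*mu/(L + mu) = (L - mu)/(L + mu) = 90/238 = 0.3782


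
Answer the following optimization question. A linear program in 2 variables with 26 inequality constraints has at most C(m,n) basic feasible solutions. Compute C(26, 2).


Each vertex corresponds to some choice of n active constraints out of m, so the number of vertices is at most C(m, n) = m! / (n!(m-n)!).
m = 26, n = 2
Numerator: 26 * 25
Denominator: 2! = 2
C(26, 2) = 325


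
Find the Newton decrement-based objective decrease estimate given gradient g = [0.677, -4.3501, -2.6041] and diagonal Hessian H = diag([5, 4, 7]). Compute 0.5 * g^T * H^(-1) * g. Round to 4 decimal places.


Step 1: H is diagonal, so H^(-1) * g = [0.1354, -1.0875, -0.372].
Step 2: g^T H^(-1) g = sum_i g_i^2 / H_ii
  = (0.677)^2/5 + (-4.3501)^2/4 + (-2.6041)^2/7
  = 0.0917 + 4.7308 + 0.9688 = 5.7913
Step 3: Objective decrease = 0.5 * g^T H^(-1) g = 2.8956


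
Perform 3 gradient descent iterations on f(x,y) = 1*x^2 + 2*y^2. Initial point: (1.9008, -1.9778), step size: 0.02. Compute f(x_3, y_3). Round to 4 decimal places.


Gradient descent on f(x,y) = 1*x^2 + 2*y^2.
Starting point: (1.9008, -1.9778), alpha = 0.02
Step 1: grad_x = 2*1*1.9008 = 3.8016, grad_y = 2*2*-1.9778 = -7.9112
  x_1 = 1.9008 - 0.02*3.8016 = 1.8248
  y_1 = -1.9778 - 0.02*-7.9112 = -1.8196
Step 2: grad_x = 2*1*1.8248 = 3.6495, grad_y = 2*2*-1.8196 = -7.2783
  x_2 = 1.8248 - 0.02*3.6495 = 1.7518
  y_2 = -1.8196 - 0.02*-7.2783 = -1.674
Step 3: grad_x = 2*1*1.7518 = 3.5036, grad_y = 2*2*-1.674 = -6.696
  x_3 = 1.7518 - 0.02*3.5036 = 1.6817
  y_3 = -1.674 - 0.02*-6.696 = -1.5401
f(1.6817, -1.5401) = 1*1.6817^2 + 2*(-1.5401)^2 = 7.5719


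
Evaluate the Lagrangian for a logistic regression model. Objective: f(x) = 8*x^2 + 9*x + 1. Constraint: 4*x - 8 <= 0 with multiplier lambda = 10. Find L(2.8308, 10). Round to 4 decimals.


Step 1: Evaluate f(x).
f(2.8308) = 8*2.8308^2 + 9*2.8308 + 1 = 90.5846
Step 2: Evaluate g(x).
g(2.8308) = 4*2.8308 - 8 = 3.3232
Step 3: Compute Lagrangian.
L = 90.5846 + 10*3.3232 = 123.8166


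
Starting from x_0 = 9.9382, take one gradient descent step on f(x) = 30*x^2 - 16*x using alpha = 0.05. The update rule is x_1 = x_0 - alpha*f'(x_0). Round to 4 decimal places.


We compute the gradient at x_0 and apply the update.
f'(x) = 60*x - 16
f'(9.9382) = 60*9.9382 - 16 = 580.292
x_1 = 9.9382 - 0.05*580.292 = -19.0764


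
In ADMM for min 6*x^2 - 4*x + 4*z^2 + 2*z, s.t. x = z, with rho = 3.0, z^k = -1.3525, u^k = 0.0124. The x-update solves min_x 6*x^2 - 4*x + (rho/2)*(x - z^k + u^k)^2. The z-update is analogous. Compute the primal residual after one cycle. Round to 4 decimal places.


ADMM iteration with rho = 3.0, z^k = -1.3525, u^k = 0.0124
Step 1: x-update.
Minimize 6*x^2 - 4*x + (3.0/2)*(x + 1.3525 + 0.0124)^2
FOC: (2*6 + 3.0)*x = 4 + 3.0*(-1.3525 - 0.0124)
x^{k+1} = -0.0063
Step 2: z-update.
Minimize 4*z^2 + 2*z + (3.0/2)*(-0.0063 - z + 0.0124)^2
FOC: (2*4 + 3.0)*z = -2 + 3.0*(-0.0063 + 0.0124)
z^{k+1} = -0.1802
Step 3: u-update.
u^{k+1} = 0.0124 - 0.0063 + 0.1802 = 0.1862
Step 4: Primal residual = |-0.0063 + 0.1802| = 0.1738


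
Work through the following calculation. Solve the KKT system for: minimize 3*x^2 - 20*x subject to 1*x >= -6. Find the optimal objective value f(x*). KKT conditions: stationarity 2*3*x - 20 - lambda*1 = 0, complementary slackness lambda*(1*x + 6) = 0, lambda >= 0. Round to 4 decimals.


Step 1: Try lambda = 0 (constraint inactive).
Stationarity: 2*3*x - 20 = 0
x* = 20/(2*3) = 10/3 = 3.3333 (rounded; the exact value 10/3 is used below)
Check constraint: 1*3.3333 = 3.3333 >= -6 -- satisfied.
Step 2: Compute optimal value.
f(x*) = 3*(10/3)^2 - 20*(10/3) = -33.3333


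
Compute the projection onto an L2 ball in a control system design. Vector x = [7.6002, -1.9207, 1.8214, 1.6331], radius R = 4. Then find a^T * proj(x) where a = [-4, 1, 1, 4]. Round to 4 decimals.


Step 1: Compute ||x|| (intermediates to 6 decimals).
||x|| = sqrt(7.6002^2 + (-1.9207)^2 + 1.8214^2 + 1.6331^2) = 8.211982
Step 2: Project.
Since ||x|| > R, scale = R/||x|| = 4/8.211982 = 0.487093, proj(x) = scale * x
proj(x) = [3.702004, -0.93556, 0.887191, 0.795472]
Step 3: Dot product.
a^T * proj(x) = -4*3.702004 + 1*(-0.93556) + 1*0.887191 + 4*0.795472 = -11.6745


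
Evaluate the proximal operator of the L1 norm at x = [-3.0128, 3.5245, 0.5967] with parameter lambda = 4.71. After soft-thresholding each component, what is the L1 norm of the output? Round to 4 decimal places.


Soft-thresholding with lambda = 4.71:
prox(-3.0128) = sign(-3.0128)*max(|-3.0128| - 4.71, 0) = 0.0
prox(3.5245) = sign(3.5245)*max(|3.5245| - 4.71, 0) = 0.0
prox(0.5967) = sign(0.5967)*max(|0.5967| - 4.71, 0) = 0.0
prox(x) = [0.0, 0.0, 0.0]
||prox(x)||_1 = 0.0 + 0.0 + 0.0 = 0.0


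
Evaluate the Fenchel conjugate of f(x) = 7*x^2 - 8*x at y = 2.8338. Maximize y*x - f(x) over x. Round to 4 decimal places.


f*(y) = sup_x {y*x - a*x^2 - b*x} = sup_x {(y-b)*x - a*x^2}
FOC: (y - b) - 2a*x = 0 => x* = (y - b)/(2a)
x* = (2.8338 + 8)/(2*7) = 0.7738
f*(2.8338) = (y-b)^2/(4a) = (2.8338 + 8)^2/(4*7)
= 117.3712/28 = 4.1918


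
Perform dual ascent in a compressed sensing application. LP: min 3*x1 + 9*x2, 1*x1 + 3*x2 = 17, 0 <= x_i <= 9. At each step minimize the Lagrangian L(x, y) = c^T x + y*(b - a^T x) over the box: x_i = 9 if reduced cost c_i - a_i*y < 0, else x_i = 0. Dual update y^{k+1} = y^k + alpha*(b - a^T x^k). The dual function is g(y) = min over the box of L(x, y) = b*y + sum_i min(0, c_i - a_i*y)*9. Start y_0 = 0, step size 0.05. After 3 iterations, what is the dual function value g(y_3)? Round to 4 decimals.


Dual ascent for LP: min 3*x1 + 9*x2, 1*x1 + 3*x2 = 17, 0 <= x_i <= 9
Step 1: y^k = 0.0, reduced costs: (3.0, 9.0)
  x^k = (0.0, 0.0), subgradient = b - a^T x = 17.0
  y^{k+1} = 0.0 + 0.05*17.0 = 0.85
Step 2: y^k = 0.85, reduced costs: (2.15, 6.45)
  x^k = (0.0, 0.0), subgradient = b - a^T x = 17.0
  y^{k+1} = 0.85 + 0.05*17.0 = 1.7
Step 3: y^k = 1.7, reduced costs: (1.3, 3.9)
  x^k = (0.0, 0.0), subgradient = b - a^T x = 17.0
  y^{k+1} = 1.7 + 0.05*17.0 = 2.55
Dual objective at y_3 = 2.55: reduced costs (0.45, 1.35), box minimizer x = (0.0, 0.0)
g(y_3) = b*y + (c1 - a1*y)*x1 + (c2 - a2*y)*x2 = 17*2.55 + 0.45*0.0 + 1.35*0.0 = 43.35 + 0.0 + 0.0 = 43.35


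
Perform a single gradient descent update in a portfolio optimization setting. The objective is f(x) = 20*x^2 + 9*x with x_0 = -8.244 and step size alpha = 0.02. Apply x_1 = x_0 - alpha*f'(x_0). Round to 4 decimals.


We compute the gradient at x_0 and apply the update.
f'(x) = 40*x + 9
f'(-8.244) = 40*-8.244 + 9 = -320.76
x_1 = -8.244 - 0.02*-320.76 = -1.8288


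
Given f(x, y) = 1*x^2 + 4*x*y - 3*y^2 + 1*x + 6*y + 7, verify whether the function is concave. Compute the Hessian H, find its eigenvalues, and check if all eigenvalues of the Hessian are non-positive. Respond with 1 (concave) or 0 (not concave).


The Hessian of f(x,y) = 1*x^2 + 4*x*y - 3*y^2 + 1*x + 6*y + 7 is:
H = [[2, 4], [4, -6]]
Trace = 2 - 6 = -4
Determinant = 2*-6 - (4)^2 = -28
Discriminant = (-4)^2 - 4*-28 = 128.0
Eigenvalues: lambda_1 = -7.6569, lambda_2 = 3.6569
The function is not concave.

0


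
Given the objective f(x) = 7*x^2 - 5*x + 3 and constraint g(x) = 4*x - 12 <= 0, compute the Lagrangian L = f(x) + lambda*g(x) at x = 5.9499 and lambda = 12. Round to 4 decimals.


Step 1: Evaluate f(x).
f(5.9499) = 7*5.9499^2 - 5*5.9499 + 3 = 221.0597
Step 2: Evaluate g(x).
g(5.9499) = 4*5.9499 - 12 = 11.7996
Step 3: Compute Lagrangian.
L = 221.0597 + 12*11.7996 = 362.6549


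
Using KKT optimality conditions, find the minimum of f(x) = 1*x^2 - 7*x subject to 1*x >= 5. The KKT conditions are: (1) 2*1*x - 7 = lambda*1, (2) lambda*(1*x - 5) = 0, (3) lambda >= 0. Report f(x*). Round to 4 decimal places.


Step 1: Try lambda = 0 (constraint inactive).
x_unc = 7/(2*1) = 3.5
Check: 1*3.5 = 3.5 < 5 -- violated!
Step 2: Constraint must be active: 1*x = 5
x* = 5/1 = 5.0
lambda = (2*1*5.0 - 7)/1 = 3.0
Step 3: Compute optimal value.
f(x*) = 1*5.0^2 - 7*5.0 = -10.0


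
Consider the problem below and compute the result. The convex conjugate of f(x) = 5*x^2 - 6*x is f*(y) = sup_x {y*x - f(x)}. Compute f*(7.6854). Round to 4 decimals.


f*(y) = sup_x {y*x - a*x^2 - b*x} = sup_x {(y-b)*x - a*x^2}
FOC: (y - b) - 2a*x = 0 => x* = (y - b)/(2a)
x* = (7.6854 + 6)/(2*5) = 1.3685
f*(7.6854) = (y-b)^2/(4a) = (7.6854 + 6)^2/(4*5)
= 187.2902/20 = 9.3645


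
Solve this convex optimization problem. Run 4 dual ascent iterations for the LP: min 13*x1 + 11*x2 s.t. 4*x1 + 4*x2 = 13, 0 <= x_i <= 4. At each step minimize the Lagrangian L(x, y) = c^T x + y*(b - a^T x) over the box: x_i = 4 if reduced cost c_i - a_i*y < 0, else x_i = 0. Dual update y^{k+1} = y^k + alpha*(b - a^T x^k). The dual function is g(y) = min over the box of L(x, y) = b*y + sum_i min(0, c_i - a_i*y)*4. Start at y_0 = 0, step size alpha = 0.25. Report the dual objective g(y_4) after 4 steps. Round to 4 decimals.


Dual ascent for LP: min 13*x1 + 11*x2, 4*x1 + 4*x2 = 13, 0 <= x_i <= 4
Step 1: y^k = 0.0, reduced costs: (13.0, 11.0)
  x^k = (0.0, 0.0), subgradient = b - a^T x = 13.0
  y^{k+1} = 0.0 + 0.25*13.0 = 3.25
Step 2: y^k = 3.25, reduced costs: (0.0, -2.0)
  x^k = (0.0, 4.0), subgradient = b - a^T x = -3.0
  y^{k+1} = 3.25 + 0.25*-3.0 = 2.5
Step 3: y^k = 2.5, reduced costs: (3.0, 1.0)
  x^k = (0.0, 0.0), subgradient = b - a^T x = 13.0
  y^{k+1} = 2.5 + 0.25*13.0 = 5.75
Step 4: y^k = 5.75, reduced costs: (-10.0, -12.0)
  x^k = (4.0, 4.0), subgradient = b - a^T x = -19.0
  y^{k+1} = 5.75 + 0.25*-19.0 = 1.0
Dual objective at y_4 = 1.0: reduced costs (9.0, 7.0), box minimizer x = (0.0, 0.0)
g(y_4) = b*y + (c1 - a1*y)*x1 + (c2 - a2*y)*x2 = 13*1.0 + 9.0*0.0 + 7.0*0.0 = 13.0 + 0.0 + 0.0 = 13.0


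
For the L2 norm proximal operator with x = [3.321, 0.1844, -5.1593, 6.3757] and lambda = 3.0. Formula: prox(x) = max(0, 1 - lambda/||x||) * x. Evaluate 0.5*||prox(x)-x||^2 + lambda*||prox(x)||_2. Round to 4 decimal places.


Step 1: Compute ||x||.
||x|| = 8.8505
Step 2: Compute scaling factor.
scale = max(0, 1 - 3.0/8.8505) = 0.661
Step 3: prox(x) = [2.1953, 0.1219, -3.4105, 4.2146]
||prox(x)|| = 5.8505
Step 4: Proximal objective.
0.5*||prox-x||^2 = 4.5
lambda*||prox|| = 17.5515
Total = 22.0514


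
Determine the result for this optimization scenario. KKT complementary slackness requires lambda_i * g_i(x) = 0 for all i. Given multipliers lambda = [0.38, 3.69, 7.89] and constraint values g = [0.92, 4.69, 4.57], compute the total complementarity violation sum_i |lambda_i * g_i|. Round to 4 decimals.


KKT complementary slackness check:
lambda_1 * g_1 = 0.38 * 0.92 = 0.3496
lambda_2 * g_2 = 3.69 * 4.69 = 17.3061
lambda_3 * g_3 = 7.89 * 4.57 = 36.0573
Total violation = 0.3496 + 17.3061 + 36.0573 = 53.713


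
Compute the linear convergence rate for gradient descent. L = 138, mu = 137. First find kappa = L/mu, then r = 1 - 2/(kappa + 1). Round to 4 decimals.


Step 1: Compute the condition number.
kappa = L/mu = 138/137 = 1.0073
Step 2: Compute the convergence rate.
r = 1 - 2/(kappa + 1) = 1 - 2*mu/(L + mu) = (L - mu)/(L + mu) = 1/275 = 0.0036


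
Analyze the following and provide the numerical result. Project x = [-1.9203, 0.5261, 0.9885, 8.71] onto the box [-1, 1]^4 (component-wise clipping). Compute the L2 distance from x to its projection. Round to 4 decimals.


Project each component onto [-1, 1].
clip(-1.9203) = -1.0, clip(0.5261) = 0.5261, clip(0.9885) = 0.9885, clip(8.71) = 1.0
Projection = [-1.0, 0.5261, 0.9885, 1.0]
Squared diffs: [0.847, 0.0, 0.0, 59.4441]
Distance = sqrt(60.2911) = 7.7647


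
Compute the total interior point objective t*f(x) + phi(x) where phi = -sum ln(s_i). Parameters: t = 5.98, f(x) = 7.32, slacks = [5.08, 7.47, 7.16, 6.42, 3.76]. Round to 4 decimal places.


Step 1: Compute log-barrier.
ln values: [1.6253, 2.0109, 1.9685, 1.8594, 1.3244]
phi = -(1.6253 + 2.0109 + 1.9685 + 1.8594 + 1.3244) = -8.7886
Step 2: Compute augmented objective.
t*f(x) = 5.98*7.32 = 43.7736
Total = 43.7736 - 8.7886 = 34.985


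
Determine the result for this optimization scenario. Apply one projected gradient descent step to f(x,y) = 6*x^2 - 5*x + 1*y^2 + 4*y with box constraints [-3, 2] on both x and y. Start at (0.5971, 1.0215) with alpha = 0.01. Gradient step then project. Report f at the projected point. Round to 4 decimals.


Step 1: Compute gradient at (0.5971, 1.0215).
grad_x = 2*6*0.5971 - 5 = 2.1652
grad_y = 2*1*1.0215 + 4 = 6.043
Step 2: Gradient step.
x_raw = 0.5971 - 0.01*2.1652 = 0.5754
y_raw = 1.0215 - 0.01*6.043 = 0.9611
Step 3: Project onto [-3, 2].
x_proj = clip(0.5754) = 0.5754
y_proj = clip(0.9611) = 0.9611
Step 4: Evaluate f.
f(0.5754, 0.9611) = 3.8775


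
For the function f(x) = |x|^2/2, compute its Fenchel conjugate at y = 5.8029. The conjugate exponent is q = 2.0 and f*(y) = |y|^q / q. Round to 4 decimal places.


The conjugate exponent q satisfies 1/p + 1/q = 1.
p = 2, so q = 2/(2 - 1) = 2.0
|y|^q = 5.8029^2.0 = 33.6736
f*(5.8029) = 33.6736 / 2.0 = 16.8368


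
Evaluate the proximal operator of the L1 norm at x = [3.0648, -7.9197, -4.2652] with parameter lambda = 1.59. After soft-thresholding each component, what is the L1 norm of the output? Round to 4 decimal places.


Soft-thresholding with lambda = 1.59:
prox(3.0648) = sign(3.0648)*max(|3.0648| - 1.59, 0) = 1.4748
prox(-7.9197) = sign(-7.9197)*max(|-7.9197| - 1.59, 0) = -6.3297
prox(-4.2652) = sign(-4.2652)*max(|-4.2652| - 1.59, 0) = -2.6752
prox(x) = [1.4748, -6.3297, -2.6752]
||prox(x)||_1 = 1.4748 + 6.3297 + 2.6752 = 10.4797


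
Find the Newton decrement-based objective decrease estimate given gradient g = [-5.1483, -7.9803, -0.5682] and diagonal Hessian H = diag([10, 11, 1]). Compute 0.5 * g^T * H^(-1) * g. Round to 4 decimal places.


Step 1: H is diagonal, so H^(-1) * g = [-0.5148, -0.7255, -0.5682].
Step 2: g^T H^(-1) g = sum_i g_i^2 / H_ii
  = (-5.1483)^2/10 + (-7.9803)^2/11 + (-0.5682)^2/1
  = 2.6505 + 5.7896 + 0.3229 = 8.7629
Step 3: Objective decrease = 0.5 * g^T H^(-1) g = 4.3815


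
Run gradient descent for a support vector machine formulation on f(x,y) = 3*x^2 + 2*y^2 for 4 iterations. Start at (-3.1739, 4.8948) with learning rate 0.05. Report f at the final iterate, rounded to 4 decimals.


Gradient descent on f(x,y) = 3*x^2 + 2*y^2.
Starting point: (-3.1739, 4.8948), alpha = 0.05
Step 1: grad_x = 2*3*-3.1739 = -19.0434, grad_y = 2*2*4.8948 = 19.5792
  x_1 = -3.1739 - 0.05*-19.0434 = -2.2217
  y_1 = 4.8948 - 0.05*19.5792 = 3.9158
Step 2: grad_x = 2*3*-2.2217 = -13.3304, grad_y = 2*2*3.9158 = 15.6634
  x_2 = -2.2217 - 0.05*-13.3304 = -1.5552
  y_2 = 3.9158 - 0.05*15.6634 = 3.1327
Step 3: grad_x = 2*3*-1.5552 = -9.3313, grad_y = 2*2*3.1327 = 12.5307
  x_3 = -1.5552 - 0.05*-9.3313 = -1.0886
  y_3 = 3.1327 - 0.05*12.5307 = 2.5061
Step 4: grad_x = 2*3*-1.0886 = -6.5319, grad_y = 2*2*2.5061 = 10.0246
  x_4 = -1.0886 - 0.05*-6.5319 = -0.7621
  y_4 = 2.5061 - 0.05*10.0246 = 2.0049
f(-0.7621, 2.0049) = 3*(-0.7621)^2 + 2*2.0049^2 = 9.7815


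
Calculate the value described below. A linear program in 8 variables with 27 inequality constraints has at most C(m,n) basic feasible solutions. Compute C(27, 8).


Each vertex corresponds to some choice of n active constraints out of m, so the number of vertices is at most C(m, n) = m! / (n!(m-n)!).
m = 27, n = 8
Numerator: 27 * 26 * 25 * 24 * 23 * 22 * 21 * 20
Denominator: 8! = 40320
C(27, 8) = 2220075


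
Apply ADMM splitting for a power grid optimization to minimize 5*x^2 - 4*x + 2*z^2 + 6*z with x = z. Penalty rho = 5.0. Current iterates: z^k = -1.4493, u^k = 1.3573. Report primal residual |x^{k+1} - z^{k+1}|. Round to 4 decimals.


ADMM iteration with rho = 5.0, z^k = -1.4493, u^k = 1.3573
Step 1: x-update.
Minimize 5*x^2 - 4*x + (5.0/2)*(x + 1.4493 + 1.3573)^2
FOC: (2*5 + 5.0)*x = 4 + 5.0*(-1.4493 - 1.3573)
x^{k+1} = -0.6689
Step 2: z-update.
Minimize 2*z^2 + 6*z + (5.0/2)*(-0.6689 - z + 1.3573)^2
FOC: (2*2 + 5.0)*z = -6 + 5.0*(-0.6689 + 1.3573)
z^{k+1} = -0.2842
Step 3: u-update.
u^{k+1} = 1.3573 - 0.6689 + 0.2842 = 0.9726
Step 4: Primal residual = |-0.6689 + 0.2842| = 0.3847


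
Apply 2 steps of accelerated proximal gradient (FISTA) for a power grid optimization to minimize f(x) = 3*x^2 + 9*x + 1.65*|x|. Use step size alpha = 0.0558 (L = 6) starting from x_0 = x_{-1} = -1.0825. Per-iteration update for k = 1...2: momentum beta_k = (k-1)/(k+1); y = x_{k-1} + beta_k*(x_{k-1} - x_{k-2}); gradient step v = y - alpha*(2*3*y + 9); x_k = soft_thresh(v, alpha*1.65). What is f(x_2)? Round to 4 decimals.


FISTA on f(x) = 3*x^2 + 9*x + 1.65*|x|
L = 6, alpha = 0.0558
Iteration 1: beta = 0.0, y = -1.0825 + 0.0*(-1.0825 + 1.0825) = -1.0825
  grad(y) = 2.505, v = y - alpha*grad = -1.2223
  prox(v) = soft_thresh(-1.2223, 0.0921) = -1.1302
Iteration 2: beta = 0.3333, y = -1.1302 + 0.3333*(-1.1302 + 1.0825) = -1.1461
  grad(y) = 2.1233, v = y - alpha*grad = -1.2646
  prox(v) = soft_thresh(-1.2646, 0.0921) = -1.1725
f(x_2) = 3*(-1.1725)^2 + 9*(-1.1725) + 1.65*|-1.1725| = -4.4936


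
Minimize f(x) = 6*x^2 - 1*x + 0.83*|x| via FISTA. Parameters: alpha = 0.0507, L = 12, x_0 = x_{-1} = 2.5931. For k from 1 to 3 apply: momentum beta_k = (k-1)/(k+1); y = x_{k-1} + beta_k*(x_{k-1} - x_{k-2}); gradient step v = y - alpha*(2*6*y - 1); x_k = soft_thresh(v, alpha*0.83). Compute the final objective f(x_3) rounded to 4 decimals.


FISTA on f(x) = 6*x^2 - 1*x + 0.83*|x|
L = 12, alpha = 0.0507
Iteration 1: beta = 0.0, y = 2.5931 + 0.0*(2.5931 - 2.5931) = 2.5931
  grad(y) = 30.1172, v = y - alpha*grad = 1.0662
  prox(v) = soft_thresh(1.0662, 0.0421) = 1.0241
Iteration 2: beta = 0.3333, y = 1.0241 + 0.3333*(1.0241 - 2.5931) = 0.5011
  grad(y) = 5.0128, v = y - alpha*grad = 0.2469
  prox(v) = soft_thresh(0.2469, 0.0421) = 0.2048
Iteration 3: beta = 0.5, y = 0.2048 + 0.5*(0.2048 - 1.0241) = -0.2048
  grad(y) = -3.4574, v = y - alpha*grad = -0.0295
  prox(v) = soft_thresh(-0.0295, 0.0421) = 0.0
f(x_3) = 6*0.0^2 - 1*0.0 + 0.83*|0.0| = 0.0


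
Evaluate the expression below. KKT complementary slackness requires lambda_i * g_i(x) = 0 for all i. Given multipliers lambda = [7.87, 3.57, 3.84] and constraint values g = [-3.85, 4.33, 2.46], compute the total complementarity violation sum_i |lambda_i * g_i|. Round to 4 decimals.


KKT complementary slackness check:
lambda_1 * g_1 = 7.87 * -3.85 = -30.2995
lambda_2 * g_2 = 3.57 * 4.33 = 15.4581
lambda_3 * g_3 = 3.84 * 2.46 = 9.4464
Total violation = 30.2995 + 15.4581 + 9.4464 = 55.204


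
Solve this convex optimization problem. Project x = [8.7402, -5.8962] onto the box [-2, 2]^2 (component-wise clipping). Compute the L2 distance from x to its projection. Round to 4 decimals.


Project each component onto [-2, 2].
clip(8.7402) = 2.0, clip(-5.8962) = -2.0
Projection = [2.0, -2.0]
Squared diffs: [45.4303, 15.1804]
Distance = sqrt(60.6107) = 7.7853


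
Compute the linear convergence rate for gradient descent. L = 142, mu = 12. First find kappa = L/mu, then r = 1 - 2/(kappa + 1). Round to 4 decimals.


Step 1: Compute the condition number.
kappa = L/mu = 142/12 = 11.8333
Step 2: Compute the convergence rate.
r = 1 - 2/(kappa + 1) = 1 - 2*mu/(L + mu) = (L - mu)/(L + mu) = 130/154 = 0.8442


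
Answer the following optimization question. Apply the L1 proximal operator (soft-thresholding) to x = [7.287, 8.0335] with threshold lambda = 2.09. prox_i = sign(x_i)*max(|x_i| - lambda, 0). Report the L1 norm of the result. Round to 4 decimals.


Soft-thresholding with lambda = 2.09:
prox(7.287) = sign(7.287)*max(|7.287| - 2.09, 0) = 5.197
prox(8.0335) = sign(8.0335)*max(|8.0335| - 2.09, 0) = 5.9435
prox(x) = [5.197, 5.9435]
||prox(x)||_1 = 5.197 + 5.9435 = 11.1405


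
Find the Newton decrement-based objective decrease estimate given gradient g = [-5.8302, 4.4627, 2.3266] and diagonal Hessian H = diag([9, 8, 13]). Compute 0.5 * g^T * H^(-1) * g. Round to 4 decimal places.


Step 1: H is diagonal, so H^(-1) * g = [-0.6478, 0.5578, 0.179].
Step 2: g^T H^(-1) g = sum_i g_i^2 / H_ii
  = (-5.8302)^2/9 + (4.4627)^2/8 + (2.3266)^2/13
  = 3.7768 + 2.4895 + 0.4164 = 6.6827
Step 3: Objective decrease = 0.5 * g^T H^(-1) g = 3.3413


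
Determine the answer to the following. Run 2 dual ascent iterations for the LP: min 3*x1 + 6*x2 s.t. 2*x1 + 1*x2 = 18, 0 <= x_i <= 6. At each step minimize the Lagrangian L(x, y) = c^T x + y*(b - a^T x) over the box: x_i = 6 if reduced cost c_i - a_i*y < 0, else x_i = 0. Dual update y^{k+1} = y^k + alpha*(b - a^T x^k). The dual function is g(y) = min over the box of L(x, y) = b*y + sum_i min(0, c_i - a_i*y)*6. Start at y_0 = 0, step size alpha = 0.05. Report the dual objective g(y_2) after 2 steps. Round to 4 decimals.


Dual ascent for LP: min 3*x1 + 6*x2, 2*x1 + 1*x2 = 18, 0 <= x_i <= 6
Step 1: y^k = 0.0, reduced costs: (3.0, 6.0)
  x^k = (0.0, 0.0), subgradient = b - a^T x = 18.0
  y^{k+1} = 0.0 + 0.05*18.0 = 0.9
Step 2: y^k = 0.9, reduced costs: (1.2, 5.1)
  x^k = (0.0, 0.0), subgradient = b - a^T x = 18.0
  y^{k+1} = 0.9 + 0.05*18.0 = 1.8
Dual objective at y_2 = 1.8: reduced costs (-0.6, 4.2), box minimizer x = (6.0, 0.0)
g(y_2) = b*y + (c1 - a1*y)*x1 + (c2 - a2*y)*x2 = 18*1.8 + (-0.6)*6.0 + 4.2*0.0 = 32.4 - 3.6 + 0.0 = 28.8


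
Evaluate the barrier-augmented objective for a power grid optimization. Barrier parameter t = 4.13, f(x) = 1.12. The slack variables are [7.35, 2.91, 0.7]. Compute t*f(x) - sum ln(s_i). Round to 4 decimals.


Step 1: Compute log-barrier.
ln values: [1.9947, 1.0682, -0.3567]
phi = -(1.9947 + 1.0682 - 0.3567) = -2.7062
Step 2: Compute augmented objective.
t*f(x) = 4.13*1.12 = 4.6256
Total = 4.6256 - 2.7062 = 1.9194


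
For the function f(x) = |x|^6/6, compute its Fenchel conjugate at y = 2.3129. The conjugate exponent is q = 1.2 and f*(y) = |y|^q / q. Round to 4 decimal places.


The conjugate exponent q satisfies 1/p + 1/q = 1.
p = 6, so q = 6/(6 - 1) = 1.2
|y|^q = 2.3129^1.2 = 2.7352
f*(2.3129) = 2.7352 / 1.2 = 2.2793


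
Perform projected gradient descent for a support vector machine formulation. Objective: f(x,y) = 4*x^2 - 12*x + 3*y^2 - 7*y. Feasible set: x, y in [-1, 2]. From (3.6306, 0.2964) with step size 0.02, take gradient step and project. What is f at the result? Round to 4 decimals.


Step 1: Compute gradient at (3.6306, 0.2964).
grad_x = 2*4*3.6306 - 12 = 17.0448
grad_y = 2*3*0.2964 - 7 = -5.2216
Step 2: Gradient step.
x_raw = 3.6306 - 0.02*17.0448 = 3.2897
y_raw = 0.2964 - 0.02*-5.2216 = 0.4008
Step 3: Project onto [-1, 2].
x_proj = clip(3.2897) = 2.0
y_proj = clip(0.4008) = 0.4008
Step 4: Evaluate f.
f(2.0, 0.4008) = -10.3238


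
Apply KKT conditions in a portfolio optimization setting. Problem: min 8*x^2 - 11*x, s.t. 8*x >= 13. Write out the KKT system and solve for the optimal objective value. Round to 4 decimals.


Step 1: Try lambda = 0 (constraint inactive).
x_unc = 11/(2*8) = 0.6875
Check: 8*0.6875 = 5.5 < 13 -- violated!
Step 2: Constraint must be active: 8*x = 13
x* = 13/8 = 1.625
lambda = (2*8*1.625 - 11)/8 = 1.875
Step 3: Compute optimal value.
f(x*) = 8*1.625^2 - 11*1.625 = 3.25


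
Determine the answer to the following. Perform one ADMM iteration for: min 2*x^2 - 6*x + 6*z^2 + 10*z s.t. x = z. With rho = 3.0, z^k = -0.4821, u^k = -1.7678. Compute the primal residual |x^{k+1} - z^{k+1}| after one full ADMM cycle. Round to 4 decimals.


ADMM iteration with rho = 3.0, z^k = -0.4821, u^k = -1.7678
Step 1: x-update.
Minimize 2*x^2 - 6*x + (3.0/2)*(x + 0.4821 - 1.7678)^2
FOC: (2*2 + 3.0)*x = 6 + 3.0*(-0.4821 + 1.7678)
x^{k+1} = 1.4082
Step 2: z-update.
Minimize 6*z^2 + 10*z + (3.0/2)*(1.4082 - z - 1.7678)^2
FOC: (2*6 + 3.0)*z = -10 + 3.0*(1.4082 - 1.7678)
z^{k+1} = -0.7386
Step 3: u-update.
u^{k+1} = -1.7678 + 1.4082 + 0.7386 = 0.379
Step 4: Primal residual = |1.4082 + 0.7386| = 2.1468


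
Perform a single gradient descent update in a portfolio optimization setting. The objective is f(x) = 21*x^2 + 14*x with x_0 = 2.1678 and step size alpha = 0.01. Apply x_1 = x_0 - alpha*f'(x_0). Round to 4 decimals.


We compute the gradient at x_0 and apply the update.
f'(x) = 42*x + 14
f'(2.1678) = 42*2.1678 + 14 = 105.0476
x_1 = 2.1678 - 0.01*105.0476 = 1.1173


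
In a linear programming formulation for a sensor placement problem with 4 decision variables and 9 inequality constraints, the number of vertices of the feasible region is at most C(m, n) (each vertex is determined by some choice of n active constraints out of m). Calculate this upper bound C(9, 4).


Each vertex corresponds to some choice of n active constraints out of m, so the number of vertices is at most C(m, n) = m! / (n!(m-n)!).
m = 9, n = 4
Numerator: 9 * 8 * 7 * 6
Denominator: 4! = 24
C(9, 4) = 126


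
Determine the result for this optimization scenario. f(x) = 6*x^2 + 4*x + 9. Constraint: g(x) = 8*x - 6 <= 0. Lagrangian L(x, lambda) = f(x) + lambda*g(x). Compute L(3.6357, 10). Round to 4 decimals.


Step 1: Evaluate f(x).
f(3.6357) = 6*3.6357^2 + 4*3.6357 + 9 = 102.8527
Step 2: Evaluate g(x).
g(3.6357) = 8*3.6357 - 6 = 23.0856
Step 3: Compute Lagrangian.
L = 102.8527 + 10*23.0856 = 333.7087


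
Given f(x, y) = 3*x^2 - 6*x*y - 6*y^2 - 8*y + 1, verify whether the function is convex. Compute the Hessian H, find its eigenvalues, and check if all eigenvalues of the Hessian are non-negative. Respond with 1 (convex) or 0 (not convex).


The Hessian of f(x,y) = 3*x^2 - 6*x*y - 6*y^2 - 8*y + 1 is:
H = [[6, -6], [-6, -12]]
Trace = 6 - 12 = -6
Determinant = 6*-12 - (-6)^2 = -108
Discriminant = (-6)^2 - 4*-108 = 468.0
Eigenvalues: lambda_1 = -13.8167, lambda_2 = 7.8167
The function is not convex.

0


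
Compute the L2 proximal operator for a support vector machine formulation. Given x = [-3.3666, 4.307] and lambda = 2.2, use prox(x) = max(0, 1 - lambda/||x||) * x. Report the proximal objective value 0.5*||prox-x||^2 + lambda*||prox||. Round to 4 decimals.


Step 1: Compute ||x||.
||x|| = 5.4666
Step 2: Compute scaling factor.
scale = max(0, 1 - 2.2/5.4666) = 0.5976
Step 3: prox(x) = [-2.0117, 2.5737]
||prox(x)|| = 3.2666
Step 4: Proximal objective.
0.5*||prox-x||^2 = 2.42
lambda*||prox|| = 7.1865
Total = 9.6066


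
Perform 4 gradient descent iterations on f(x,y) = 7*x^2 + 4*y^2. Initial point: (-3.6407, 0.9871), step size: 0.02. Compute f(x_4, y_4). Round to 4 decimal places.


Gradient descent on f(x,y) = 7*x^2 + 4*y^2.
Starting point: (-3.6407, 0.9871), alpha = 0.02
Step 1: grad_x = 2*7*-3.6407 = -50.9698, grad_y = 2*4*0.9871 = 7.8968
  x_1 = -3.6407 - 0.02*-50.9698 = -2.6213
  y_1 = 0.9871 - 0.02*7.8968 = 0.8292
Step 2: grad_x = 2*7*-2.6213 = -36.6983, grad_y = 2*4*0.8292 = 6.6333
  x_2 = -2.6213 - 0.02*-36.6983 = -1.8873
  y_2 = 0.8292 - 0.02*6.6333 = 0.6965
Step 3: grad_x = 2*7*-1.8873 = -26.4227, grad_y = 2*4*0.6965 = 5.572
  x_3 = -1.8873 - 0.02*-26.4227 = -1.3589
  y_3 = 0.6965 - 0.02*5.572 = 0.5851
Step 4: grad_x = 2*7*-1.3589 = -19.0244, grad_y = 2*4*0.5851 = 4.6805
  x_4 = -1.3589 - 0.02*-19.0244 = -0.9784
  y_4 = 0.5851 - 0.02*4.6805 = 0.4914
f(-0.9784, 0.4914) = 7*(-0.9784)^2 + 4*0.4914^2 = 7.6669


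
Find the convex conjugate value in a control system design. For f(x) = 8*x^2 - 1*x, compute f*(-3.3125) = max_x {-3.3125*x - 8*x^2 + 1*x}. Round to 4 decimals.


f*(y) = sup_x {y*x - a*x^2 - b*x} = sup_x {(y-b)*x - a*x^2}
FOC: (y - b) - 2a*x = 0 => x* = (y - b)/(2a)
x* = (-3.3125 + 1)/(2*8) = -0.1445
f*(-3.3125) = (y-b)^2/(4a) = (-3.3125 + 1)^2/(4*8)
= 5.3477/32 = 0.1671


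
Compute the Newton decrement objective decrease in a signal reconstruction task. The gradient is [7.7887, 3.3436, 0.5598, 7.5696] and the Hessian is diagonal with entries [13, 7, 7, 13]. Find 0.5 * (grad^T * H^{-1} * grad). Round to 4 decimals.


Step 1: H is diagonal, so H^(-1) * g = [0.5991, 0.4777, 0.08, 0.5823].
Step 2: g^T H^(-1) g = sum_i g_i^2 / H_ii
  = (7.7887)^2/13 + (3.3436)^2/7 + (0.5598)^2/7 + (7.5696)^2/13
  = 4.6664 + 1.5971 + 0.0448 + 4.4076 = 10.7159
Step 3: Objective decrease = 0.5 * g^T H^(-1) g = 5.358


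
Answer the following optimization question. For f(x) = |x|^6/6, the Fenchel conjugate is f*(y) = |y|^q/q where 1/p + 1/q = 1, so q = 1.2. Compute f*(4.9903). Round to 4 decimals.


The conjugate exponent q satisfies 1/p + 1/q = 1.
p = 6, so q = 6/(6 - 1) = 1.2
|y|^q = 4.9903^1.2 = 6.8826
f*(4.9903) = 6.8826 / 1.2 = 5.7355


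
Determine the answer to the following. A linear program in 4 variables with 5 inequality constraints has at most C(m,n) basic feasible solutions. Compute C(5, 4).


Each vertex corresponds to some choice of n active constraints out of m, so the number of vertices is at most C(m, n) = m! / (n!(m-n)!).
m = 5, n = 4
Numerator: 5 * 4 * 3 * 2
Denominator: 4! = 24
C(5, 4) = 5


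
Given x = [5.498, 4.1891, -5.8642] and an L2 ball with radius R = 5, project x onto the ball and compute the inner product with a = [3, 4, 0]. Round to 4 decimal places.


Step 1: Compute ||x|| (intermediates to 6 decimals).
||x|| = sqrt(5.498^2 + 4.1891^2 + (-5.8642)^2) = 9.064513
Step 2: Project.
Since ||x|| > R, scale = R/||x|| = 5/9.064513 = 0.551602, proj(x) = scale * x
proj(x) = [3.032708, 2.310716, -3.234704]
Step 3: Dot product.
a^T * proj(x) = 3*3.032708 + 4*2.310716 + 0*(-3.234704) = 18.341


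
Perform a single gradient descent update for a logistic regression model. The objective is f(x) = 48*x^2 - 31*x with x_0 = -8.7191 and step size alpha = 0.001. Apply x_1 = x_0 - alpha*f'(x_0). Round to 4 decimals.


We compute the gradient at x_0 and apply the update.
f'(x) = 96*x - 31
f'(-8.7191) = 96*-8.7191 - 31 = -868.0336
x_1 = -8.7191 - 0.001*-868.0336 = -7.8511


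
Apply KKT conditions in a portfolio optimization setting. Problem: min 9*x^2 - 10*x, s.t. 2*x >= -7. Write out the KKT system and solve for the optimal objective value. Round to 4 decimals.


Step 1: Try lambda = 0 (constraint inactive).
Stationarity: 2*9*x - 10 = 0
x* = 10/(2*9) = 5/9 = 0.5556 (rounded; the exact value 5/9 is used below)
Check constraint: 2*0.5556 = 1.1112 >= -7 -- satisfied.
Step 2: Compute optimal value.
f(x*) = 9*(5/9)^2 - 10*(5/9) = -2.7778


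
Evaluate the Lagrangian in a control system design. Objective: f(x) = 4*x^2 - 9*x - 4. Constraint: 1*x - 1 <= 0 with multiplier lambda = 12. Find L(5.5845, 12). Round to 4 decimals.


Step 1: Evaluate f(x).
f(5.5845) = 4*5.5845^2 - 9*5.5845 - 4 = 70.4861
Step 2: Evaluate g(x).
g(5.5845) = 1*5.5845 - 1 = 4.5845
Step 3: Compute Lagrangian.
L = 70.4861 + 12*4.5845 = 125.5001


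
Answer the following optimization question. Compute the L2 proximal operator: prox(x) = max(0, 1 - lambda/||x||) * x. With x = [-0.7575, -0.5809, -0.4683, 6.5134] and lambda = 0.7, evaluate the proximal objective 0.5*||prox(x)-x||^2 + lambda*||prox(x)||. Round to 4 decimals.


Step 1: Compute ||x||.
||x|| = 6.5996
Step 2: Compute scaling factor.
scale = max(0, 1 - 0.7/6.5996) = 0.8939
Step 3: prox(x) = [-0.6772, -0.5193, -0.4186, 5.8225]
||prox(x)|| = 5.8996
Step 4: Proximal objective.
0.5*||prox-x||^2 = 0.245
lambda*||prox|| = 4.1297
Total = 4.3747


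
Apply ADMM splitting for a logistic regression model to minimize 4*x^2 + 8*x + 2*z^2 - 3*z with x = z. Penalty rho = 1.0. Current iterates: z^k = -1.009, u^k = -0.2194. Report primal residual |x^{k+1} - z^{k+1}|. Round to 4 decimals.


ADMM iteration with rho = 1.0, z^k = -1.009, u^k = -0.2194
Step 1: x-update.
Minimize 4*x^2 + 8*x + (1.0/2)*(x + 1.009 - 0.2194)^2
FOC: (2*4 + 1.0)*x = -8 + 1.0*(-1.009 + 0.2194)
x^{k+1} = -0.9766
Step 2: z-update.
Minimize 2*z^2 - 3*z + (1.0/2)*(-0.9766 - z - 0.2194)^2
FOC: (2*2 + 1.0)*z = 3 + 1.0*(-0.9766 - 0.2194)
z^{k+1} = 0.3608
Step 3: u-update.
u^{k+1} = -0.2194 - 0.9766 - 0.3608 = -1.5568
Step 4: Primal residual = |-0.9766 - 0.3608| = 1.3374


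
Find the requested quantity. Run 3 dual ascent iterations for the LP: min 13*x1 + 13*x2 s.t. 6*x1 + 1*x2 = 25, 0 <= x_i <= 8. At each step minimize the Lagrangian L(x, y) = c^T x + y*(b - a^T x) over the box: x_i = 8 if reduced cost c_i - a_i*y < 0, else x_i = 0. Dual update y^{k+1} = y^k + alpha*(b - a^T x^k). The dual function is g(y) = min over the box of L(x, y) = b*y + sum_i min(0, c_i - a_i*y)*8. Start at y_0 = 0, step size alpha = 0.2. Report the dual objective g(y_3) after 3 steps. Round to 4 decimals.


Dual ascent for LP: min 13*x1 + 13*x2, 6*x1 + 1*x2 = 25, 0 <= x_i <= 8
Step 1: y^k = 0.0, reduced costs: (13.0, 13.0)
  x^k = (0.0, 0.0), subgradient = b - a^T x = 25.0
  y^{k+1} = 0.0 + 0.2*25.0 = 5.0
Step 2: y^k = 5.0, reduced costs: (-17.0, 8.0)
  x^k = (8.0, 0.0), subgradient = b - a^T x = -23.0
  y^{k+1} = 5.0 + 0.2*-23.0 = 0.4
Step 3: y^k = 0.4, reduced costs: (10.6, 12.6)
  x^k = (0.0, 0.0), subgradient = b - a^T x = 25.0
  y^{k+1} = 0.4 + 0.2*25.0 = 5.4
Dual objective at y_3 = 5.4: reduced costs (-19.4, 7.6), box minimizer x = (8.0, 0.0)
g(y_3) = b*y + (c1 - a1*y)*x1 + (c2 - a2*y)*x2 = 25*5.4 + (-19.4)*8.0 + 7.6*0.0 = 135.0 - 155.2 + 0.0 = -20.2


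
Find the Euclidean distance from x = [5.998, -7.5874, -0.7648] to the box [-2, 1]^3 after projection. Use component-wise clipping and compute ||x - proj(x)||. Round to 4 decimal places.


Project each component onto [-2, 1].
clip(5.998) = 1.0, clip(-7.5874) = -2.0, clip(-0.7648) = -0.7648
Projection = [1.0, -2.0, -0.7648]
Squared diffs: [24.98, 31.219, 0.0]
Distance = sqrt(56.199) = 7.4966


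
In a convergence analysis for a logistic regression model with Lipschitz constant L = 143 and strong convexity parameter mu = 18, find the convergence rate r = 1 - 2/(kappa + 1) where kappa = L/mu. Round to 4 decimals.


Step 1: Compute the condition number.
kappa = L/mu = 143/18 = 7.9444
Step 2: Compute the convergence rate.
r = 1 - 2/(kappa + 1) = 1 - 2*mu/(L + mu) = (L - mu)/(L + mu) = 125/161 = 0.7764


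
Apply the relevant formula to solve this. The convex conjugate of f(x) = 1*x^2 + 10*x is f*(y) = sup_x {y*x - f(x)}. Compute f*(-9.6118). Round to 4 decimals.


f*(y) = sup_x {y*x - a*x^2 - b*x} = sup_x {(y-b)*x - a*x^2}
FOC: (y - b) - 2a*x = 0 => x* = (y - b)/(2a)
x* = (-9.6118 - 10)/(2*1) = -9.8059
f*(-9.6118) = (y-b)^2/(4a) = (-9.6118 - 10)^2/(4*1)
= 384.6227/4 = 96.1557


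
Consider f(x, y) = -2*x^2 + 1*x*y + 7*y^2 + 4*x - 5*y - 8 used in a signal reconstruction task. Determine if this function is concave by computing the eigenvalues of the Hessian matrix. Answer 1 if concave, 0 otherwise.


The Hessian of f(x,y) = -2*x^2 + 1*x*y + 7*y^2 + 4*x - 5*y - 8 is:
H = [[-4, 1], [1, 14]]
Trace = -4 + 14 = 10
Determinant = -4*14 - (1)^2 = -57
Discriminant = (10)^2 - 4*-57 = 328.0
Eigenvalues: lambda_1 = -4.0554, lambda_2 = 14.0554
The function is not concave.

0


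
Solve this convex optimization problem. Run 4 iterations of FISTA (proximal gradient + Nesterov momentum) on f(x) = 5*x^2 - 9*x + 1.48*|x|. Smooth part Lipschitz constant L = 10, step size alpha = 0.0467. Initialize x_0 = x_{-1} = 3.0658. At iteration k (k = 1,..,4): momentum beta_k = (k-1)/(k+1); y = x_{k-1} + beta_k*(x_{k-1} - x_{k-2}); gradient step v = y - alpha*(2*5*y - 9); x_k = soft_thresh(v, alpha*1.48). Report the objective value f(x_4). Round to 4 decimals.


FISTA on f(x) = 5*x^2 - 9*x + 1.48*|x|
L = 10, alpha = 0.0467
Iteration 1: beta = 0.0, y = 3.0658 + 0.0*(3.0658 - 3.0658) = 3.0658
  grad(y) = 21.658, v = y - alpha*grad = 2.0544
  prox(v) = soft_thresh(2.0544, 0.0691) = 1.9853
Iteration 2: beta = 0.3333, y = 1.9853 + 0.3333*(1.9853 - 3.0658) = 1.6251
  grad(y) = 7.2507, v = y - alpha*grad = 1.2865
  prox(v) = soft_thresh(1.2865, 0.0691) = 1.2173
Iteration 3: beta = 0.5, y = 1.2173 + 0.5*(1.2173 - 1.9853) = 0.8334
  grad(y) = -0.6661, v = y - alpha*grad = 0.8645
  prox(v) = soft_thresh(0.8645, 0.0691) = 0.7954
Iteration 4: beta = 0.6, y = 0.7954 + 0.6*(0.7954 - 1.2173) = 0.5422
  grad(y) = -3.578, v = y - alpha*grad = 0.7093
  prox(v) = soft_thresh(0.7093, 0.0691) = 0.6402
f(x_4) = 5*0.6402^2 - 9*0.6402 + 1.48*|0.6402| = -2.765


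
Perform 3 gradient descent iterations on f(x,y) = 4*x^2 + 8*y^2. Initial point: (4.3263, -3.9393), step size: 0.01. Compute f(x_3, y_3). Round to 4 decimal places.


Gradient descent on f(x,y) = 4*x^2 + 8*y^2.
Starting point: (4.3263, -3.9393), alpha = 0.01
Step 1: grad_x = 2*4*4.3263 = 34.6104, grad_y = 2*8*-3.9393 = -63.0288
  x_1 = 4.3263 - 0.01*34.6104 = 3.9802
  y_1 = -3.9393 - 0.01*-63.0288 = -3.309
Step 2: grad_x = 2*4*3.9802 = 31.8416, grad_y = 2*8*-3.309 = -52.9442
  x_2 = 3.9802 - 0.01*31.8416 = 3.6618
  y_2 = -3.309 - 0.01*-52.9442 = -2.7796
Step 3: grad_x = 2*4*3.6618 = 29.2942, grad_y = 2*8*-2.7796 = -44.4731
  x_3 = 3.6618 - 0.01*29.2942 = 3.3688
  y_3 = -2.7796 - 0.01*-44.4731 = -2.3348
f(3.3688, -2.3348) = 4*3.3688^2 + 8*(-2.3348)^2 = 89.0081


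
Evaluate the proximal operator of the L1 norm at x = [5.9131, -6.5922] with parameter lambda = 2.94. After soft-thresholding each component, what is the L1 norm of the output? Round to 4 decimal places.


Soft-thresholding with lambda = 2.94:
prox(5.9131) = sign(5.9131)*max(|5.9131| - 2.94, 0) = 2.9731
prox(-6.5922) = sign(-6.5922)*max(|-6.5922| - 2.94, 0) = -3.6522
prox(x) = [2.9731, -3.6522]
||prox(x)||_1 = 2.9731 + 3.6522 = 6.6253


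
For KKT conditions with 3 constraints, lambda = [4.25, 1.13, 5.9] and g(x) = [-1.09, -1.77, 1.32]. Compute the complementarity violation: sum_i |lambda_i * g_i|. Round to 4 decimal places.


KKT complementary slackness check:
lambda_1 * g_1 = 4.25 * -1.09 = -4.6325
lambda_2 * g_2 = 1.13 * -1.77 = -2.0001
lambda_3 * g_3 = 5.9 * 1.32 = 7.788
Total violation = 4.6325 + 2.0001 + 7.788 = 14.4206


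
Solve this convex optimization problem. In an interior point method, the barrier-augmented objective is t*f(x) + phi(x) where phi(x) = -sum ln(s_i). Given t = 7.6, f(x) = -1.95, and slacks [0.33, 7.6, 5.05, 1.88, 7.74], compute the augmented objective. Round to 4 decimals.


Step 1: Compute log-barrier.
ln values: [-1.1087, 2.0281, 1.6194, 0.6313, 2.0464]
phi = -(-1.1087 + 2.0281 + 1.6194 + 0.6313 + 2.0464) = -5.2165
Step 2: Compute augmented objective.
t*f(x) = 7.6*-1.95 = -14.82
Total = -14.82 - 5.2165 = -20.0365


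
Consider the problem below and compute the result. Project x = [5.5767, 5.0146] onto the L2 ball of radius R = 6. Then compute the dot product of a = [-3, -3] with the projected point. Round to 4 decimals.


Step 1: Compute ||x|| (intermediates to 6 decimals).
||x|| = sqrt(5.5767^2 + 5.0146^2) = 7.49972
Step 2: Project.
Since ||x|| > R, scale = R/||x|| = 6/7.49972 = 0.80003, proj(x) = scale * x
proj(x) = [4.461527, 4.01183]
Step 3: Dot product.
a^T * proj(x) = -3*4.461527 - 3*4.01183 = -25.4201


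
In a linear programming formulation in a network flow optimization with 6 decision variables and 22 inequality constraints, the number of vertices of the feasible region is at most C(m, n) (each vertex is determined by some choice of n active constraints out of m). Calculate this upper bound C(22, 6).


Each vertex corresponds to some choice of n active constraints out of m, so the number of vertices is at most C(m, n) = m! / (n!(m-n)!).
m = 22, n = 6
Numerator: 22 * 21 * 20 * 19 * 18 * 17
Denominator: 6! = 720
C(22, 6) = 74613
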